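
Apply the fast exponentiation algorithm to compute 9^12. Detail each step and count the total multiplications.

Computing 9^12 by squaring (build up from 9^1; each line after the first costs one multiplication):

9^1 = 9
9^2 = (9^1)^2 = 9^2 = 81
9^3 = 9 * 9^2 = 9 * 81 = 729
9^6 = (9^3)^2 = 729^2 = 531441
9^12 = (9^6)^2 = 531441^2 = 282429536481

Result: 282429536481
Multiplications needed: 4 (4 lines after 9^1)

9^12 = 282429536481. Using exponentiation by squaring, this requires 4 multiplications. The key idea: if the exponent is even, square the half-power; if odd, multiply by the base once.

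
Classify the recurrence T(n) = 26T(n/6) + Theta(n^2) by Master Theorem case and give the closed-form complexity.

Master Theorem for T(n) = 26T(n/6) + O(n^2):

a = 26, b = 6, c = 2
log_b(a) = log_6(26) = 1.8184

Case 3: c = 2 > log_6(26) = 1.8184
T(n) = O(n^2) = O(n^2)

For T(n) = 26T(n/6) + O(n^2): log_6(26) = 1.8184. This is Case 3 of the Master Theorem (c > log_b(a), work dominated by root), giving O(n^2).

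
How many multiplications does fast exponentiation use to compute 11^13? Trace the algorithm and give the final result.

Computing 11^13 by squaring (build up from 11^1; each line after the first costs one multiplication):

11^1 = 11
11^2 = (11^1)^2 = 11^2 = 121
11^3 = 11 * 11^2 = 11 * 121 = 1331
11^6 = (11^3)^2 = 1331^2 = 1771561
11^12 = (11^6)^2 = 1771561^2 = 3138428376721
11^13 = 11 * 11^12 = 11 * 3138428376721 = 34522712143931

Result: 34522712143931
Multiplications needed: 5 (5 lines after 11^1)

11^13 = 34522712143931. Using exponentiation by squaring, this requires 5 multiplications. The key idea: if the exponent is even, square the half-power; if odd, multiply by the base once.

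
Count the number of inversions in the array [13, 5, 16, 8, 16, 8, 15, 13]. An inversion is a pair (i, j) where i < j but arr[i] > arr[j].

Finding inversions in [13, 5, 16, 8, 16, 8, 15, 13]:

(0, 1): arr[0]=13 > arr[1]=5
(0, 3): arr[0]=13 > arr[3]=8
(0, 5): arr[0]=13 > arr[5]=8
(2, 3): arr[2]=16 > arr[3]=8
(2, 5): arr[2]=16 > arr[5]=8
(2, 6): arr[2]=16 > arr[6]=15
(2, 7): arr[2]=16 > arr[7]=13
(4, 5): arr[4]=16 > arr[5]=8
(4, 6): arr[4]=16 > arr[6]=15
(4, 7): arr[4]=16 > arr[7]=13
(6, 7): arr[6]=15 > arr[7]=13

Total inversions: 11

The array has 11 inversion(s): (0,1), (0,3), (0,5), (2,3), (2,5), (2,6), (2,7), (4,5), (4,6), (4,7), (6,7). Each pair (i,j) satisfies i < j and arr[i] > arr[j].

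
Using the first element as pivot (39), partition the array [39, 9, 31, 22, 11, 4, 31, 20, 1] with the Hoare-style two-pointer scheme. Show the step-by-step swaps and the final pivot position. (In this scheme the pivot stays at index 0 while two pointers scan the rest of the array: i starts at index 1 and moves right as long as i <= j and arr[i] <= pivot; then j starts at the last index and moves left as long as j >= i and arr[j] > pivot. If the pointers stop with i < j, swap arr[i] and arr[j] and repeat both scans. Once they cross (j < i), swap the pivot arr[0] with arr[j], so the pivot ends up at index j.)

Hoare-style two-pointer partition with pivot = 39:

Initial array: [39, 9, 31, 22, 11, 4, 31, 20, 1]

Pointers start at i = 1, j = 8.
i ends at 9, j ends at 8: the pointers have crossed (j < i), so scanning stops.

Swap pivot arr[0] with arr[8] to place pivot at position 8: [1, 9, 31, 22, 11, 4, 31, 20, 39]
Pivot position: 8

After partitioning with pivot 39, the array becomes [1, 9, 31, 22, 11, 4, 31, 20, 39]. The pivot is placed at index 8. All elements to the left of the pivot are <= 39, and all elements to the right are > 39.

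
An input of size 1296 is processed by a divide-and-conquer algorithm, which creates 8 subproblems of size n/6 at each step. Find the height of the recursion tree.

For divide and conquer with division factor 6:

Problem sizes at each level:
Level 0: 1296
Level 1: 216
Level 2: 36
Level 3: 6
Level 4: 1

The root is level 0 and the size-1 base case is level 4 (the tree spans levels 0 through 4, i.e. 5 levels counting the root), so the depth is the number of divisions: log_6(1296) = 4

The recursion tree depth is log_6(1296) = 4. At each level, the problem size is divided by 6, so it takes 4 divisions to reduce to a base case of size 1. The algorithm makes 8 recursive calls at each level.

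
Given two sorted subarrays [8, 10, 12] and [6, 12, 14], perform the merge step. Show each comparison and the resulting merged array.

Merging process:

Compare 8 vs 6: take 6 from right. Merged: [6]
Compare 8 vs 12: take 8 from left. Merged: [6, 8]
Compare 10 vs 12: take 10 from left. Merged: [6, 8, 10]
Compare 12 vs 12: take 12 from left. Merged: [6, 8, 10, 12]
Append remaining from right: [12, 14]. Merged: [6, 8, 10, 12, 12, 14]

Final merged array: [6, 8, 10, 12, 12, 14]
Total comparisons: 4

The merged array is [6, 8, 10, 12, 12, 14], requiring 4 comparisons. The merge step runs in O(n) time where n is the total number of elements.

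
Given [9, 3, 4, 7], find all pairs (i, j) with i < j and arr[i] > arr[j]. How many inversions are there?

Finding inversions in [9, 3, 4, 7]:

(0, 1): arr[0]=9 > arr[1]=3
(0, 2): arr[0]=9 > arr[2]=4
(0, 3): arr[0]=9 > arr[3]=7

Total inversions: 3

The array has 3 inversion(s): (0,1), (0,2), (0,3). Each pair (i,j) satisfies i < j and arr[i] > arr[j].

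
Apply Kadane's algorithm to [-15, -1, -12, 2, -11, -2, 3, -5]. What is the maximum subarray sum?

Using Kadane's algorithm on [-15, -1, -12, 2, -11, -2, 3, -5]:

Scanning through the array:
Position 1 (value -1): max_ending_here = -1, max_so_far = -1
Position 2 (value -12): max_ending_here = -12, max_so_far = -1
Position 3 (value 2): max_ending_here = 2, max_so_far = 2
Position 4 (value -11): max_ending_here = -9, max_so_far = 2
Position 5 (value -2): max_ending_here = -2, max_so_far = 2
Position 6 (value 3): max_ending_here = 3, max_so_far = 3
Position 7 (value -5): max_ending_here = -2, max_so_far = 3

Maximum subarray: [3]
Maximum sum: 3

The maximum subarray is [3] with sum 3. This subarray runs from index 6 to index 6.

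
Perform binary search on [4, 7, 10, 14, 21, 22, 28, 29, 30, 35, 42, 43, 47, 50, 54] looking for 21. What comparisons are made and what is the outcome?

Binary search for 21 in [4, 7, 10, 14, 21, 22, 28, 29, 30, 35, 42, 43, 47, 50, 54]:

lo=0, hi=14, mid=7, arr[mid]=29 -> 29 > 21, search left half
lo=0, hi=6, mid=3, arr[mid]=14 -> 14 < 21, search right half
lo=4, hi=6, mid=5, arr[mid]=22 -> 22 > 21, search left half
lo=4, hi=4, mid=4, arr[mid]=21 -> Found target at index 4!

Binary search finds 21 at index 4 after 4 comparisons. The search repeatedly halves the search space by comparing with the middle element.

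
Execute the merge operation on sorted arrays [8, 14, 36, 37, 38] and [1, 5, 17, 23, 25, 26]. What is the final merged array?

Merging process:

Compare 8 vs 1: take 1 from right. Merged: [1]
Compare 8 vs 5: take 5 from right. Merged: [1, 5]
Compare 8 vs 17: take 8 from left. Merged: [1, 5, 8]
Compare 14 vs 17: take 14 from left. Merged: [1, 5, 8, 14]
Compare 36 vs 17: take 17 from right. Merged: [1, 5, 8, 14, 17]
Compare 36 vs 23: take 23 from right. Merged: [1, 5, 8, 14, 17, 23]
Compare 36 vs 25: take 25 from right. Merged: [1, 5, 8, 14, 17, 23, 25]
Compare 36 vs 26: take 26 from right. Merged: [1, 5, 8, 14, 17, 23, 25, 26]
Append remaining from left: [36, 37, 38]. Merged: [1, 5, 8, 14, 17, 23, 25, 26, 36, 37, 38]

Final merged array: [1, 5, 8, 14, 17, 23, 25, 26, 36, 37, 38]
Total comparisons: 8

The merged array is [1, 5, 8, 14, 17, 23, 25, 26, 36, 37, 38], requiring 8 comparisons. The merge step runs in O(n) time where n is the total number of elements.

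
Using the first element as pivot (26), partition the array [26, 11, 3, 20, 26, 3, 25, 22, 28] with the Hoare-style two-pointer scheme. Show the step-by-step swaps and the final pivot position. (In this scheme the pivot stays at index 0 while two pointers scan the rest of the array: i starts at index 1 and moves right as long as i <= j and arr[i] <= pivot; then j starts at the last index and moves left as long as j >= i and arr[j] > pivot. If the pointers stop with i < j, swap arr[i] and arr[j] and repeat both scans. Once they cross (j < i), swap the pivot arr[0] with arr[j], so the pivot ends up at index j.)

Hoare-style two-pointer partition with pivot = 26:

Initial array: [26, 11, 3, 20, 26, 3, 25, 22, 28]

Pointers start at i = 1, j = 8.
i ends at 8, j ends at 7: the pointers have crossed (j < i), so scanning stops.

Swap pivot arr[0] with arr[7] to place pivot at position 7: [22, 11, 3, 20, 26, 3, 25, 26, 28]
Pivot position: 7

After partitioning with pivot 26, the array becomes [22, 11, 3, 20, 26, 3, 25, 26, 28]. The pivot is placed at index 7. All elements to the left of the pivot are <= 26, and all elements to the right are > 26.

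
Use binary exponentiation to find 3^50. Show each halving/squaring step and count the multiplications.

Computing 3^50 by squaring (build up from 3^1; each line after the first costs one multiplication):

3^1 = 3
3^2 = (3^1)^2 = 3^2 = 9
3^3 = 3 * 3^2 = 3 * 9 = 27
3^6 = (3^3)^2 = 27^2 = 729
3^12 = (3^6)^2 = 729^2 = 531441
3^24 = (3^12)^2 = 531441^2 = 282429536481
3^25 = 3 * 3^24 = 3 * 282429536481 = 847288609443
3^50 = (3^25)^2 = 847288609443^2 = 717897987691852588770249

Result: 717897987691852588770249
Multiplications needed: 7 (7 lines after 3^1)

3^50 = 717897987691852588770249. Using exponentiation by squaring, this requires 7 multiplications. The key idea: if the exponent is even, square the half-power; if odd, multiply by the base once.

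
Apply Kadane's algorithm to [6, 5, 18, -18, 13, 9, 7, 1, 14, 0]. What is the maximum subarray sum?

Using Kadane's algorithm on [6, 5, 18, -18, 13, 9, 7, 1, 14, 0]:

Scanning through the array:
Position 1 (value 5): max_ending_here = 11, max_so_far = 11
Position 2 (value 18): max_ending_here = 29, max_so_far = 29
Position 3 (value -18): max_ending_here = 11, max_so_far = 29
Position 4 (value 13): max_ending_here = 24, max_so_far = 29
Position 5 (value 9): max_ending_here = 33, max_so_far = 33
Position 6 (value 7): max_ending_here = 40, max_so_far = 40
Position 7 (value 1): max_ending_here = 41, max_so_far = 41
Position 8 (value 14): max_ending_here = 55, max_so_far = 55
Position 9 (value 0): max_ending_here = 55, max_so_far = 55

Maximum subarray: [6, 5, 18, -18, 13, 9, 7, 1, 14]
Maximum sum: 55

The maximum subarray is [6, 5, 18, -18, 13, 9, 7, 1, 14] with sum 55. This subarray runs from index 0 to index 8.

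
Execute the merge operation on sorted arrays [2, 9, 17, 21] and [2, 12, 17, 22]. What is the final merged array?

Merging process:

Compare 2 vs 2: take 2 from left. Merged: [2]
Compare 9 vs 2: take 2 from right. Merged: [2, 2]
Compare 9 vs 12: take 9 from left. Merged: [2, 2, 9]
Compare 17 vs 12: take 12 from right. Merged: [2, 2, 9, 12]
Compare 17 vs 17: take 17 from left. Merged: [2, 2, 9, 12, 17]
Compare 21 vs 17: take 17 from right. Merged: [2, 2, 9, 12, 17, 17]
Compare 21 vs 22: take 21 from left. Merged: [2, 2, 9, 12, 17, 17, 21]
Append remaining from right: [22]. Merged: [2, 2, 9, 12, 17, 17, 21, 22]

Final merged array: [2, 2, 9, 12, 17, 17, 21, 22]
Total comparisons: 7

The merged array is [2, 2, 9, 12, 17, 17, 21, 22], requiring 7 comparisons. The merge step runs in O(n) time where n is the total number of elements.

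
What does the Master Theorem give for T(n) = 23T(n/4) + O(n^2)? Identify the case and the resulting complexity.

Master Theorem for T(n) = 23T(n/4) + O(n^2):

a = 23, b = 4, c = 2
log_b(a) = log_4(23) = 2.2618

Case 1: c = 2 < log_4(23) = 2.2618
T(n) = O(n^(log_4 23))

For T(n) = 23T(n/4) + O(n^2): log_4(23) = 2.2618. This is Case 1 of the Master Theorem (c < log_b(a), work dominated by leaves), giving O(n^(log_4 23)).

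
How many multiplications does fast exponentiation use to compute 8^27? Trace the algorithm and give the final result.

Computing 8^27 by squaring (build up from 8^1; each line after the first costs one multiplication):

8^1 = 8
8^2 = (8^1)^2 = 8^2 = 64
8^3 = 8 * 8^2 = 8 * 64 = 512
8^6 = (8^3)^2 = 512^2 = 262144
8^12 = (8^6)^2 = 262144^2 = 68719476736
8^13 = 8 * 8^12 = 8 * 68719476736 = 549755813888
8^26 = (8^13)^2 = 549755813888^2 = 302231454903657293676544
8^27 = 8 * 8^26 = 8 * 302231454903657293676544 = 2417851639229258349412352

Result: 2417851639229258349412352
Multiplications needed: 7 (7 lines after 8^1)

8^27 = 2417851639229258349412352. Using exponentiation by squaring, this requires 7 multiplications. The key idea: if the exponent is even, square the half-power; if odd, multiply by the base once.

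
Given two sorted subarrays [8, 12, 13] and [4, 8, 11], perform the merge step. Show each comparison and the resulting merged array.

Merging process:

Compare 8 vs 4: take 4 from right. Merged: [4]
Compare 8 vs 8: take 8 from left. Merged: [4, 8]
Compare 12 vs 8: take 8 from right. Merged: [4, 8, 8]
Compare 12 vs 11: take 11 from right. Merged: [4, 8, 8, 11]
Append remaining from left: [12, 13]. Merged: [4, 8, 8, 11, 12, 13]

Final merged array: [4, 8, 8, 11, 12, 13]
Total comparisons: 4

The merged array is [4, 8, 8, 11, 12, 13], requiring 4 comparisons. The merge step runs in O(n) time where n is the total number of elements.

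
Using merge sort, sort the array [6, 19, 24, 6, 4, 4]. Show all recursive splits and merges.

Merge sort trace:

Split: [6, 19, 24, 6, 4, 4] -> [6, 19, 24] and [6, 4, 4]
  Split: [6, 19, 24] -> [6] and [19, 24]
    Split: [19, 24] -> [19] and [24]
    Merge: [19] + [24] -> [19, 24]
  Merge: [6] + [19, 24] -> [6, 19, 24]
  Split: [6, 4, 4] -> [6] and [4, 4]
    Split: [4, 4] -> [4] and [4]
    Merge: [4] + [4] -> [4, 4]
  Merge: [6] + [4, 4] -> [4, 4, 6]
Merge: [6, 19, 24] + [4, 4, 6] -> [4, 4, 6, 6, 19, 24]

Final sorted array: [4, 4, 6, 6, 19, 24]

The merge sort proceeds by recursively splitting the array and merging sorted halves.
After all merges, the sorted array is [4, 4, 6, 6, 19, 24].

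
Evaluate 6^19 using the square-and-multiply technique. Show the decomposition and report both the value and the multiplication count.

Computing 6^19 by squaring (build up from 6^1; each line after the first costs one multiplication):

6^1 = 6
6^2 = (6^1)^2 = 6^2 = 36
6^4 = (6^2)^2 = 36^2 = 1296
6^8 = (6^4)^2 = 1296^2 = 1679616
6^9 = 6 * 6^8 = 6 * 1679616 = 10077696
6^18 = (6^9)^2 = 10077696^2 = 101559956668416
6^19 = 6 * 6^18 = 6 * 101559956668416 = 609359740010496

Result: 609359740010496
Multiplications needed: 6 (6 lines after 6^1)

6^19 = 609359740010496. Using exponentiation by squaring, this requires 6 multiplications. The key idea: if the exponent is even, square the half-power; if odd, multiply by the base once.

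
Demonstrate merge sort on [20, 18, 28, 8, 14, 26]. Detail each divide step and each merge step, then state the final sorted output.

Merge sort trace:

Split: [20, 18, 28, 8, 14, 26] -> [20, 18, 28] and [8, 14, 26]
  Split: [20, 18, 28] -> [20] and [18, 28]
    Split: [18, 28] -> [18] and [28]
    Merge: [18] + [28] -> [18, 28]
  Merge: [20] + [18, 28] -> [18, 20, 28]
  Split: [8, 14, 26] -> [8] and [14, 26]
    Split: [14, 26] -> [14] and [26]
    Merge: [14] + [26] -> [14, 26]
  Merge: [8] + [14, 26] -> [8, 14, 26]
Merge: [18, 20, 28] + [8, 14, 26] -> [8, 14, 18, 20, 26, 28]

Final sorted array: [8, 14, 18, 20, 26, 28]

The merge sort proceeds by recursively splitting the array and merging sorted halves.
After all merges, the sorted array is [8, 14, 18, 20, 26, 28].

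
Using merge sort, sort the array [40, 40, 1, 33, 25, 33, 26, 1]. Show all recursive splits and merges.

Merge sort trace:

Split: [40, 40, 1, 33, 25, 33, 26, 1] -> [40, 40, 1, 33] and [25, 33, 26, 1]
  Split: [40, 40, 1, 33] -> [40, 40] and [1, 33]
    Split: [40, 40] -> [40] and [40]
    Merge: [40] + [40] -> [40, 40]
    Split: [1, 33] -> [1] and [33]
    Merge: [1] + [33] -> [1, 33]
  Merge: [40, 40] + [1, 33] -> [1, 33, 40, 40]
  Split: [25, 33, 26, 1] -> [25, 33] and [26, 1]
    Split: [25, 33] -> [25] and [33]
    Merge: [25] + [33] -> [25, 33]
    Split: [26, 1] -> [26] and [1]
    Merge: [26] + [1] -> [1, 26]
  Merge: [25, 33] + [1, 26] -> [1, 25, 26, 33]
Merge: [1, 33, 40, 40] + [1, 25, 26, 33] -> [1, 1, 25, 26, 33, 33, 40, 40]

Final sorted array: [1, 1, 25, 26, 33, 33, 40, 40]

The merge sort proceeds by recursively splitting the array and merging sorted halves.
After all merges, the sorted array is [1, 1, 25, 26, 33, 33, 40, 40].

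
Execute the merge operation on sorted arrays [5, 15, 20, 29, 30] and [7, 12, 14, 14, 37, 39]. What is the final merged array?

Merging process:

Compare 5 vs 7: take 5 from left. Merged: [5]
Compare 15 vs 7: take 7 from right. Merged: [5, 7]
Compare 15 vs 12: take 12 from right. Merged: [5, 7, 12]
Compare 15 vs 14: take 14 from right. Merged: [5, 7, 12, 14]
Compare 15 vs 14: take 14 from right. Merged: [5, 7, 12, 14, 14]
Compare 15 vs 37: take 15 from left. Merged: [5, 7, 12, 14, 14, 15]
Compare 20 vs 37: take 20 from left. Merged: [5, 7, 12, 14, 14, 15, 20]
Compare 29 vs 37: take 29 from left. Merged: [5, 7, 12, 14, 14, 15, 20, 29]
Compare 30 vs 37: take 30 from left. Merged: [5, 7, 12, 14, 14, 15, 20, 29, 30]
Append remaining from right: [37, 39]. Merged: [5, 7, 12, 14, 14, 15, 20, 29, 30, 37, 39]

Final merged array: [5, 7, 12, 14, 14, 15, 20, 29, 30, 37, 39]
Total comparisons: 9

The merged array is [5, 7, 12, 14, 14, 15, 20, 29, 30, 37, 39], requiring 9 comparisons. The merge step runs in O(n) time where n is the total number of elements.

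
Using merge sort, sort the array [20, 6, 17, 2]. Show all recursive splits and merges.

Merge sort trace:

Split: [20, 6, 17, 2] -> [20, 6] and [17, 2]
  Split: [20, 6] -> [20] and [6]
  Merge: [20] + [6] -> [6, 20]
  Split: [17, 2] -> [17] and [2]
  Merge: [17] + [2] -> [2, 17]
Merge: [6, 20] + [2, 17] -> [2, 6, 17, 20]

Final sorted array: [2, 6, 17, 20]

The merge sort proceeds by recursively splitting the array and merging sorted halves.
After all merges, the sorted array is [2, 6, 17, 20].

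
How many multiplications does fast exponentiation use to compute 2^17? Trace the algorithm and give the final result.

Computing 2^17 by squaring (build up from 2^1; each line after the first costs one multiplication):

2^1 = 2
2^2 = (2^1)^2 = 2^2 = 4
2^4 = (2^2)^2 = 4^2 = 16
2^8 = (2^4)^2 = 16^2 = 256
2^16 = (2^8)^2 = 256^2 = 65536
2^17 = 2 * 2^16 = 2 * 65536 = 131072

Result: 131072
Multiplications needed: 5 (5 lines after 2^1)

2^17 = 131072. Using exponentiation by squaring, this requires 5 multiplications. The key idea: if the exponent is even, square the half-power; if odd, multiply by the base once.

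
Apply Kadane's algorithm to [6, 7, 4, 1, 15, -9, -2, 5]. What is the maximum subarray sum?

Using Kadane's algorithm on [6, 7, 4, 1, 15, -9, -2, 5]:

Scanning through the array:
Position 1 (value 7): max_ending_here = 13, max_so_far = 13
Position 2 (value 4): max_ending_here = 17, max_so_far = 17
Position 3 (value 1): max_ending_here = 18, max_so_far = 18
Position 4 (value 15): max_ending_here = 33, max_so_far = 33
Position 5 (value -9): max_ending_here = 24, max_so_far = 33
Position 6 (value -2): max_ending_here = 22, max_so_far = 33
Position 7 (value 5): max_ending_here = 27, max_so_far = 33

Maximum subarray: [6, 7, 4, 1, 15]
Maximum sum: 33

The maximum subarray is [6, 7, 4, 1, 15] with sum 33. This subarray runs from index 0 to index 4.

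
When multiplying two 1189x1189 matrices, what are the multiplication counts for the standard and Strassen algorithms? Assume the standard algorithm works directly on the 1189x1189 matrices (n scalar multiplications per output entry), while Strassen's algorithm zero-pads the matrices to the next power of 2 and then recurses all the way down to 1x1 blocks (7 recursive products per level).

Matrix multiplication for 1189x1189 matrices:

Strassen's algorithm requires power-of-2 dimensions. Pad 1189x1189 to 2048x2048 (next power of 2).

Standard algorithm: 1189^3 = 1680914269 multiplications
Strassen's algorithm: 7^(log2(2048)) = 7^11 = 1977326743 multiplications
Difference: 1680914269 - 1977326743 = -296412474 (Strassen uses MORE here due to padding overhead — for small or just-over-power-of-2 n, padding can outweigh the per-level savings)

Standard: 1680914269 multiplications (1189^3). Strassen: 1977326743 multiplications (7^11, after padding to 2048x2048). Strassen reduces 8 recursive multiplications to 7 at each level.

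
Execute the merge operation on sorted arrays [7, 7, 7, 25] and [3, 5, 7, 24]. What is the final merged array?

Merging process:

Compare 7 vs 3: take 3 from right. Merged: [3]
Compare 7 vs 5: take 5 from right. Merged: [3, 5]
Compare 7 vs 7: take 7 from left. Merged: [3, 5, 7]
Compare 7 vs 7: take 7 from left. Merged: [3, 5, 7, 7]
Compare 7 vs 7: take 7 from left. Merged: [3, 5, 7, 7, 7]
Compare 25 vs 7: take 7 from right. Merged: [3, 5, 7, 7, 7, 7]
Compare 25 vs 24: take 24 from right. Merged: [3, 5, 7, 7, 7, 7, 24]
Append remaining from left: [25]. Merged: [3, 5, 7, 7, 7, 7, 24, 25]

Final merged array: [3, 5, 7, 7, 7, 7, 24, 25]
Total comparisons: 7

The merged array is [3, 5, 7, 7, 7, 7, 24, 25], requiring 7 comparisons. The merge step runs in O(n) time where n is the total number of elements.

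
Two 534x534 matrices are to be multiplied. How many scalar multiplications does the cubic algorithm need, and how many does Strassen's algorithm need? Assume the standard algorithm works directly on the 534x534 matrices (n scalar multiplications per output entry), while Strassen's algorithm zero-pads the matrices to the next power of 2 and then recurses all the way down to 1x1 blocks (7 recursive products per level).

Matrix multiplication for 534x534 matrices:

Strassen's algorithm requires power-of-2 dimensions. Pad 534x534 to 1024x1024 (next power of 2).

Standard algorithm: 534^3 = 152273304 multiplications
Strassen's algorithm: 7^(log2(1024)) = 7^10 = 282475249 multiplications
Difference: 152273304 - 282475249 = -130201945 (Strassen uses MORE here due to padding overhead — for small or just-over-power-of-2 n, padding can outweigh the per-level savings)

Standard: 152273304 multiplications (534^3). Strassen: 282475249 multiplications (7^10, after padding to 1024x1024). Strassen reduces 8 recursive multiplications to 7 at each level.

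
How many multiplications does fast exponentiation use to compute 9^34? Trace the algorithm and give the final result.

Computing 9^34 by squaring (build up from 9^1; each line after the first costs one multiplication):

9^1 = 9
9^2 = (9^1)^2 = 9^2 = 81
9^4 = (9^2)^2 = 81^2 = 6561
9^8 = (9^4)^2 = 6561^2 = 43046721
9^16 = (9^8)^2 = 43046721^2 = 1853020188851841
9^17 = 9 * 9^16 = 9 * 1853020188851841 = 16677181699666569
9^34 = (9^17)^2 = 16677181699666569^2 = 278128389443693511257285776231761

Result: 278128389443693511257285776231761
Multiplications needed: 6 (6 lines after 9^1)

9^34 = 278128389443693511257285776231761. Using exponentiation by squaring, this requires 6 multiplications. The key idea: if the exponent is even, square the half-power; if odd, multiply by the base once.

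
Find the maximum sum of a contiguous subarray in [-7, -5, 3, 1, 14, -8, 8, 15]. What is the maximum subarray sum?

Using Kadane's algorithm on [-7, -5, 3, 1, 14, -8, 8, 15]:

Scanning through the array:
Position 1 (value -5): max_ending_here = -5, max_so_far = -5
Position 2 (value 3): max_ending_here = 3, max_so_far = 3
Position 3 (value 1): max_ending_here = 4, max_so_far = 4
Position 4 (value 14): max_ending_here = 18, max_so_far = 18
Position 5 (value -8): max_ending_here = 10, max_so_far = 18
Position 6 (value 8): max_ending_here = 18, max_so_far = 18
Position 7 (value 15): max_ending_here = 33, max_so_far = 33

Maximum subarray: [3, 1, 14, -8, 8, 15]
Maximum sum: 33

The maximum subarray is [3, 1, 14, -8, 8, 15] with sum 33. This subarray runs from index 2 to index 7.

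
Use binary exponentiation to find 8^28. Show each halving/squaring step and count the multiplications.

Computing 8^28 by squaring (build up from 8^1; each line after the first costs one multiplication):

8^1 = 8
8^2 = (8^1)^2 = 8^2 = 64
8^3 = 8 * 8^2 = 8 * 64 = 512
8^6 = (8^3)^2 = 512^2 = 262144
8^7 = 8 * 8^6 = 8 * 262144 = 2097152
8^14 = (8^7)^2 = 2097152^2 = 4398046511104
8^28 = (8^14)^2 = 4398046511104^2 = 19342813113834066795298816

Result: 19342813113834066795298816
Multiplications needed: 6 (6 lines after 8^1)

8^28 = 19342813113834066795298816. Using exponentiation by squaring, this requires 6 multiplications. The key idea: if the exponent is even, square the half-power; if odd, multiply by the base once.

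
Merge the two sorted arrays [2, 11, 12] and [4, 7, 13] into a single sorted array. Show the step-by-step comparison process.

Merging process:

Compare 2 vs 4: take 2 from left. Merged: [2]
Compare 11 vs 4: take 4 from right. Merged: [2, 4]
Compare 11 vs 7: take 7 from right. Merged: [2, 4, 7]
Compare 11 vs 13: take 11 from left. Merged: [2, 4, 7, 11]
Compare 12 vs 13: take 12 from left. Merged: [2, 4, 7, 11, 12]
Append remaining from right: [13]. Merged: [2, 4, 7, 11, 12, 13]

Final merged array: [2, 4, 7, 11, 12, 13]
Total comparisons: 5

The merged array is [2, 4, 7, 11, 12, 13], requiring 5 comparisons. The merge step runs in O(n) time where n is the total number of elements.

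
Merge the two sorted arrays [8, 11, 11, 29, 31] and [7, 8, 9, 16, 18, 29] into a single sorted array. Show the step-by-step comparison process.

Merging process:

Compare 8 vs 7: take 7 from right. Merged: [7]
Compare 8 vs 8: take 8 from left. Merged: [7, 8]
Compare 11 vs 8: take 8 from right. Merged: [7, 8, 8]
Compare 11 vs 9: take 9 from right. Merged: [7, 8, 8, 9]
Compare 11 vs 16: take 11 from left. Merged: [7, 8, 8, 9, 11]
Compare 11 vs 16: take 11 from left. Merged: [7, 8, 8, 9, 11, 11]
Compare 29 vs 16: take 16 from right. Merged: [7, 8, 8, 9, 11, 11, 16]
Compare 29 vs 18: take 18 from right. Merged: [7, 8, 8, 9, 11, 11, 16, 18]
Compare 29 vs 29: take 29 from left. Merged: [7, 8, 8, 9, 11, 11, 16, 18, 29]
Compare 31 vs 29: take 29 from right. Merged: [7, 8, 8, 9, 11, 11, 16, 18, 29, 29]
Append remaining from left: [31]. Merged: [7, 8, 8, 9, 11, 11, 16, 18, 29, 29, 31]

Final merged array: [7, 8, 8, 9, 11, 11, 16, 18, 29, 29, 31]
Total comparisons: 10

The merged array is [7, 8, 8, 9, 11, 11, 16, 18, 29, 29, 31], requiring 10 comparisons. The merge step runs in O(n) time where n is the total number of elements.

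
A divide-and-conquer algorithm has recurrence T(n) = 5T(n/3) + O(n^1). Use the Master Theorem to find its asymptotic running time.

Master Theorem for T(n) = 5T(n/3) + O(n^1):

a = 5, b = 3, c = 1
log_b(a) = log_3(5) = 1.4650

Case 1: c = 1 < log_3(5) = 1.4650
T(n) = O(n^(log_3 5))

For T(n) = 5T(n/3) + O(n^1): log_3(5) = 1.4650. This is Case 1 of the Master Theorem (c < log_b(a), work dominated by leaves), giving O(n^(log_3 5)).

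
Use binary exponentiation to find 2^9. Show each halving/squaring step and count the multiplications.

Computing 2^9 by squaring (build up from 2^1; each line after the first costs one multiplication):

2^1 = 2
2^2 = (2^1)^2 = 2^2 = 4
2^4 = (2^2)^2 = 4^2 = 16
2^8 = (2^4)^2 = 16^2 = 256
2^9 = 2 * 2^8 = 2 * 256 = 512

Result: 512
Multiplications needed: 4 (4 lines after 2^1)

2^9 = 512. Using exponentiation by squaring, this requires 4 multiplications. The key idea: if the exponent is even, square the half-power; if odd, multiply by the base once.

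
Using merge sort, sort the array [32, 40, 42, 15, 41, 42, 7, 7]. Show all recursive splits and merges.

Merge sort trace:

Split: [32, 40, 42, 15, 41, 42, 7, 7] -> [32, 40, 42, 15] and [41, 42, 7, 7]
  Split: [32, 40, 42, 15] -> [32, 40] and [42, 15]
    Split: [32, 40] -> [32] and [40]
    Merge: [32] + [40] -> [32, 40]
    Split: [42, 15] -> [42] and [15]
    Merge: [42] + [15] -> [15, 42]
  Merge: [32, 40] + [15, 42] -> [15, 32, 40, 42]
  Split: [41, 42, 7, 7] -> [41, 42] and [7, 7]
    Split: [41, 42] -> [41] and [42]
    Merge: [41] + [42] -> [41, 42]
    Split: [7, 7] -> [7] and [7]
    Merge: [7] + [7] -> [7, 7]
  Merge: [41, 42] + [7, 7] -> [7, 7, 41, 42]
Merge: [15, 32, 40, 42] + [7, 7, 41, 42] -> [7, 7, 15, 32, 40, 41, 42, 42]

Final sorted array: [7, 7, 15, 32, 40, 41, 42, 42]

The merge sort proceeds by recursively splitting the array and merging sorted halves.
After all merges, the sorted array is [7, 7, 15, 32, 40, 41, 42, 42].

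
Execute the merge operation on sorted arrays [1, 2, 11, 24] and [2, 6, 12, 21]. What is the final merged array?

Merging process:

Compare 1 vs 2: take 1 from left. Merged: [1]
Compare 2 vs 2: take 2 from left. Merged: [1, 2]
Compare 11 vs 2: take 2 from right. Merged: [1, 2, 2]
Compare 11 vs 6: take 6 from right. Merged: [1, 2, 2, 6]
Compare 11 vs 12: take 11 from left. Merged: [1, 2, 2, 6, 11]
Compare 24 vs 12: take 12 from right. Merged: [1, 2, 2, 6, 11, 12]
Compare 24 vs 21: take 21 from right. Merged: [1, 2, 2, 6, 11, 12, 21]
Append remaining from left: [24]. Merged: [1, 2, 2, 6, 11, 12, 21, 24]

Final merged array: [1, 2, 2, 6, 11, 12, 21, 24]
Total comparisons: 7

The merged array is [1, 2, 2, 6, 11, 12, 21, 24], requiring 7 comparisons. The merge step runs in O(n) time where n is the total number of elements.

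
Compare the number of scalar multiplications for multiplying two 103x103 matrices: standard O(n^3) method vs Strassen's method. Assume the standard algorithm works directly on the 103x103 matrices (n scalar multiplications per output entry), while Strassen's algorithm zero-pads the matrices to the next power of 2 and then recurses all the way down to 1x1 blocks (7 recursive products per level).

Matrix multiplication for 103x103 matrices:

Strassen's algorithm requires power-of-2 dimensions. Pad 103x103 to 128x128 (next power of 2).

Standard algorithm: 103^3 = 1092727 multiplications
Strassen's algorithm: 7^(log2(128)) = 7^7 = 823543 multiplications
Savings: 1092727 - 823543 = 269184 multiplications

Standard: 1092727 multiplications (103^3). Strassen: 823543 multiplications (7^7, after padding to 128x128). Strassen reduces 8 recursive multiplications to 7 at each level.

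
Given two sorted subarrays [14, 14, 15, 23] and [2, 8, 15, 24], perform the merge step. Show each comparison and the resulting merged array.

Merging process:

Compare 14 vs 2: take 2 from right. Merged: [2]
Compare 14 vs 8: take 8 from right. Merged: [2, 8]
Compare 14 vs 15: take 14 from left. Merged: [2, 8, 14]
Compare 14 vs 15: take 14 from left. Merged: [2, 8, 14, 14]
Compare 15 vs 15: take 15 from left. Merged: [2, 8, 14, 14, 15]
Compare 23 vs 15: take 15 from right. Merged: [2, 8, 14, 14, 15, 15]
Compare 23 vs 24: take 23 from left. Merged: [2, 8, 14, 14, 15, 15, 23]
Append remaining from right: [24]. Merged: [2, 8, 14, 14, 15, 15, 23, 24]

Final merged array: [2, 8, 14, 14, 15, 15, 23, 24]
Total comparisons: 7

The merged array is [2, 8, 14, 14, 15, 15, 23, 24], requiring 7 comparisons. The merge step runs in O(n) time where n is the total number of elements.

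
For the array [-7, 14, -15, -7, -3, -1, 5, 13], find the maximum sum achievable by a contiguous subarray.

Using Kadane's algorithm on [-7, 14, -15, -7, -3, -1, 5, 13]:

Scanning through the array:
Position 1 (value 14): max_ending_here = 14, max_so_far = 14
Position 2 (value -15): max_ending_here = -1, max_so_far = 14
Position 3 (value -7): max_ending_here = -7, max_so_far = 14
Position 4 (value -3): max_ending_here = -3, max_so_far = 14
Position 5 (value -1): max_ending_here = -1, max_so_far = 14
Position 6 (value 5): max_ending_here = 5, max_so_far = 14
Position 7 (value 13): max_ending_here = 18, max_so_far = 18

Maximum subarray: [5, 13]
Maximum sum: 18

The maximum subarray is [5, 13] with sum 18. This subarray runs from index 6 to index 7.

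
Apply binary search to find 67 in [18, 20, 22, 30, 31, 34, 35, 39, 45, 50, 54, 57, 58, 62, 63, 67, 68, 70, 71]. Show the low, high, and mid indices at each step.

Binary search for 67 in [18, 20, 22, 30, 31, 34, 35, 39, 45, 50, 54, 57, 58, 62, 63, 67, 68, 70, 71]:

lo=0, hi=18, mid=9, arr[mid]=50 -> 50 < 67, search right half
lo=10, hi=18, mid=14, arr[mid]=63 -> 63 < 67, search right half
lo=15, hi=18, mid=16, arr[mid]=68 -> 68 > 67, search left half
lo=15, hi=15, mid=15, arr[mid]=67 -> Found target at index 15!

Binary search finds 67 at index 15 after 4 comparisons. The search repeatedly halves the search space by comparing with the middle element.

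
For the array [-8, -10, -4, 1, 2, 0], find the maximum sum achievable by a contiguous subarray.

Using Kadane's algorithm on [-8, -10, -4, 1, 2, 0]:

Scanning through the array:
Position 1 (value -10): max_ending_here = -10, max_so_far = -8
Position 2 (value -4): max_ending_here = -4, max_so_far = -4
Position 3 (value 1): max_ending_here = 1, max_so_far = 1
Position 4 (value 2): max_ending_here = 3, max_so_far = 3
Position 5 (value 0): max_ending_here = 3, max_so_far = 3

Maximum subarray: [1, 2]
Maximum sum: 3

The maximum subarray is [1, 2] with sum 3. This subarray runs from index 3 to index 4.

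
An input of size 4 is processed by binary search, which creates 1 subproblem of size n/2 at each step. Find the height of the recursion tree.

For divide and conquer with division factor 2:

Problem sizes at each level:
Level 0: 4
Level 1: 2
Level 2: 1

The root is level 0 and the size-1 base case is level 2 (the tree spans levels 0 through 2, i.e. 3 levels counting the root), so the depth is the number of divisions: log_2(4) = 2

The recursion tree depth is log_2(4) = 2. At each level, the problem size is divided by 2, so it takes 2 divisions to reduce to a base case of size 1. The algorithm makes 1 recursive call at each level.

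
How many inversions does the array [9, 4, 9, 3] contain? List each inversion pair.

Finding inversions in [9, 4, 9, 3]:

(0, 1): arr[0]=9 > arr[1]=4
(0, 3): arr[0]=9 > arr[3]=3
(1, 3): arr[1]=4 > arr[3]=3
(2, 3): arr[2]=9 > arr[3]=3

Total inversions: 4

The array has 4 inversion(s): (0,1), (0,3), (1,3), (2,3). Each pair (i,j) satisfies i < j and arr[i] > arr[j].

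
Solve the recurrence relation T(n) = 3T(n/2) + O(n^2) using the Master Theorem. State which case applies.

Master Theorem for T(n) = 3T(n/2) + O(n^2):

a = 3, b = 2, c = 2
log_b(a) = log_2(3) = 1.5850

Case 3: c = 2 > log_2(3) = 1.5850
T(n) = O(n^2) = O(n^2)

For T(n) = 3T(n/2) + O(n^2): log_2(3) = 1.5850. This is Case 3 of the Master Theorem (c > log_b(a), work dominated by root), giving O(n^2).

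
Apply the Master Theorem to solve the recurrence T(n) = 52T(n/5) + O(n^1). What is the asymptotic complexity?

Master Theorem for T(n) = 52T(n/5) + O(n^1):

a = 52, b = 5, c = 1
log_b(a) = log_5(52) = 2.4550

Case 1: c = 1 < log_5(52) = 2.4550
T(n) = O(n^(log_5 52))

For T(n) = 52T(n/5) + O(n^1): log_5(52) = 2.4550. This is Case 1 of the Master Theorem (c < log_b(a), work dominated by leaves), giving O(n^(log_5 52)).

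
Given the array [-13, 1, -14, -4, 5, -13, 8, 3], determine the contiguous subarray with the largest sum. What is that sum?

Using Kadane's algorithm on [-13, 1, -14, -4, 5, -13, 8, 3]:

Scanning through the array:
Position 1 (value 1): max_ending_here = 1, max_so_far = 1
Position 2 (value -14): max_ending_here = -13, max_so_far = 1
Position 3 (value -4): max_ending_here = -4, max_so_far = 1
Position 4 (value 5): max_ending_here = 5, max_so_far = 5
Position 5 (value -13): max_ending_here = -8, max_so_far = 5
Position 6 (value 8): max_ending_here = 8, max_so_far = 8
Position 7 (value 3): max_ending_here = 11, max_so_far = 11

Maximum subarray: [8, 3]
Maximum sum: 11

The maximum subarray is [8, 3] with sum 11. This subarray runs from index 6 to index 7.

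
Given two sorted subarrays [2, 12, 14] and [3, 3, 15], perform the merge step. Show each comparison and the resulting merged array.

Merging process:

Compare 2 vs 3: take 2 from left. Merged: [2]
Compare 12 vs 3: take 3 from right. Merged: [2, 3]
Compare 12 vs 3: take 3 from right. Merged: [2, 3, 3]
Compare 12 vs 15: take 12 from left. Merged: [2, 3, 3, 12]
Compare 14 vs 15: take 14 from left. Merged: [2, 3, 3, 12, 14]
Append remaining from right: [15]. Merged: [2, 3, 3, 12, 14, 15]

Final merged array: [2, 3, 3, 12, 14, 15]
Total comparisons: 5

The merged array is [2, 3, 3, 12, 14, 15], requiring 5 comparisons. The merge step runs in O(n) time where n is the total number of elements.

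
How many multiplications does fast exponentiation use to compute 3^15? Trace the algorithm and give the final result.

Computing 3^15 by squaring (build up from 3^1; each line after the first costs one multiplication):

3^1 = 3
3^2 = (3^1)^2 = 3^2 = 9
3^3 = 3 * 3^2 = 3 * 9 = 27
3^6 = (3^3)^2 = 27^2 = 729
3^7 = 3 * 3^6 = 3 * 729 = 2187
3^14 = (3^7)^2 = 2187^2 = 4782969
3^15 = 3 * 3^14 = 3 * 4782969 = 14348907

Result: 14348907
Multiplications needed: 6 (6 lines after 3^1)

3^15 = 14348907. Using exponentiation by squaring, this requires 6 multiplications. The key idea: if the exponent is even, square the half-power; if odd, multiply by the base once.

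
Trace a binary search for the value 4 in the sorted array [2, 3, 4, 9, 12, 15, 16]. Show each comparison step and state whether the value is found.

Binary search for 4 in [2, 3, 4, 9, 12, 15, 16]:

lo=0, hi=6, mid=3, arr[mid]=9 -> 9 > 4, search left half
lo=0, hi=2, mid=1, arr[mid]=3 -> 3 < 4, search right half
lo=2, hi=2, mid=2, arr[mid]=4 -> Found target at index 2!

Binary search finds 4 at index 2 after 3 comparisons. The search repeatedly halves the search space by comparing with the middle element.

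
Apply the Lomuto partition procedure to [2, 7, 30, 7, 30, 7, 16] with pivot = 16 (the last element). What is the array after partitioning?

Lomuto partition with pivot = 16:

Initial array: [2, 7, 30, 7, 30, 7, 16]

arr[0]=2 <= 16: swap with position 0, array becomes [2, 7, 30, 7, 30, 7, 16]
arr[1]=7 <= 16: swap with position 1, array becomes [2, 7, 30, 7, 30, 7, 16]
arr[2]=30 > 16: no swap
arr[3]=7 <= 16: swap with position 2, array becomes [2, 7, 7, 30, 30, 7, 16]
arr[4]=30 > 16: no swap
arr[5]=7 <= 16: swap with position 3, array becomes [2, 7, 7, 7, 30, 30, 16]

Place pivot at position 4: [2, 7, 7, 7, 16, 30, 30]
Pivot position: 4

After partitioning with pivot 16, the array becomes [2, 7, 7, 7, 16, 30, 30]. The pivot is placed at index 4. All elements to the left of the pivot are <= 16, and all elements to the right are > 16.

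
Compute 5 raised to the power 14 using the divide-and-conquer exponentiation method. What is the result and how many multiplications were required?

Computing 5^14 by squaring (build up from 5^1; each line after the first costs one multiplication):

5^1 = 5
5^2 = (5^1)^2 = 5^2 = 25
5^3 = 5 * 5^2 = 5 * 25 = 125
5^6 = (5^3)^2 = 125^2 = 15625
5^7 = 5 * 5^6 = 5 * 15625 = 78125
5^14 = (5^7)^2 = 78125^2 = 6103515625

Result: 6103515625
Multiplications needed: 5 (5 lines after 5^1)

5^14 = 6103515625. Using exponentiation by squaring, this requires 5 multiplications. The key idea: if the exponent is even, square the half-power; if odd, multiply by the base once.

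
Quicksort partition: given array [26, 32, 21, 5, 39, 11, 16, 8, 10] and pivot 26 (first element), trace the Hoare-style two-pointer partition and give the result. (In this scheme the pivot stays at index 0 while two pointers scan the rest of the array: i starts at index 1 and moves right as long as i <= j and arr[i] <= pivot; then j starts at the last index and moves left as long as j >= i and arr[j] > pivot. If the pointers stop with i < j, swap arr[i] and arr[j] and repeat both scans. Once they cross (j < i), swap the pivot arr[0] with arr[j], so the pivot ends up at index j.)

Hoare-style two-pointer partition with pivot = 26:

Initial array: [26, 32, 21, 5, 39, 11, 16, 8, 10]

Pointers start at i = 1, j = 8.
i stops at index 1 (arr[1]=32 > 26), j stops at index 8 (arr[8]=10 <= 26): swap arr[1] and arr[8], array becomes [26, 10, 21, 5, 39, 11, 16, 8, 32]
i stops at index 4 (arr[4]=39 > 26), j stops at index 7 (arr[7]=8 <= 26): swap arr[4] and arr[7], array becomes [26, 10, 21, 5, 8, 11, 16, 39, 32]
i ends at 7, j ends at 6: the pointers have crossed (j < i), so scanning stops.

Swap pivot arr[0] with arr[6] to place pivot at position 6: [16, 10, 21, 5, 8, 11, 26, 39, 32]
Pivot position: 6

After partitioning with pivot 26, the array becomes [16, 10, 21, 5, 8, 11, 26, 39, 32]. The pivot is placed at index 6. All elements to the left of the pivot are <= 26, and all elements to the right are > 26.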